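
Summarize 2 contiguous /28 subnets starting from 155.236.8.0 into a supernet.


Original prefix: /28
Number of subnets: 2 = 2^1
New prefix = 28 - 1 = 27
Supernet: 155.236.8.0/27


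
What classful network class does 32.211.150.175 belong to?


First octet: 32
Binary: 00100000
0xxxxxxx -> Class A (1-126)
Class A, default mask 255.0.0.0 (/8)


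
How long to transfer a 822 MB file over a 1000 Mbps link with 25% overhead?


Effective throughput = 1000 * (1 - 25/100) = 750 Mbps
File size in Mb = 822 * 8 = 6576 Mb
Time = 6576 / 750
Time = 8.768 seconds


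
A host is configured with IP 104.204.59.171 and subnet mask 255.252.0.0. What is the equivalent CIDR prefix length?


Binary: 11111111.11111100.00000000.00000000
Count leading 1s
Prefix: /14


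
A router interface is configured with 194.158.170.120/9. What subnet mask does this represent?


/9 means 9 network bits, 23 host bits
Binary: 11111111100000000000000000000000
Mask: 255.128.0.0


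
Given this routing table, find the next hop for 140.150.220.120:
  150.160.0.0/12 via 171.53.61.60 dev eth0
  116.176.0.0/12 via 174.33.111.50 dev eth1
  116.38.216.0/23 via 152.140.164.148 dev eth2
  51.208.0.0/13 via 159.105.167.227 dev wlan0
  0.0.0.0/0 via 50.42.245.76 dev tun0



Longest prefix match for 140.150.220.120:
  /12 150.160.0.0: no
  /12 116.176.0.0: no
  /23 116.38.216.0: no
  /13 51.208.0.0: no
  /0 0.0.0.0: MATCH
Selected: next-hop 50.42.245.76 via tun0 (matched /0)


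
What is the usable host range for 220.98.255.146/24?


Network: 220.98.255.0
Broadcast: 220.98.255.255
First usable = network + 1
Last usable = broadcast - 1
Range: 220.98.255.1 to 220.98.255.254


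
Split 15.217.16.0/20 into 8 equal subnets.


New prefix = 20 + 3 = 23
Each subnet has 512 addresses
  15.217.16.0/23
  15.217.18.0/23
  15.217.20.0/23
  15.217.22.0/23
  15.217.24.0/23
  15.217.26.0/23
  15.217.28.0/23
  15.217.30.0/23
Subnets: 15.217.16.0/23, 15.217.18.0/23, 15.217.20.0/23, 15.217.22.0/23, 15.217.24.0/23, 15.217.26.0/23, 15.217.28.0/23, 15.217.30.0/23


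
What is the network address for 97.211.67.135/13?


IP:   01100001.11010011.01000011.10000111
Mask: 11111111.11111000.00000000.00000000
AND operation:
Net:  01100001.11010000.00000000.00000000
Network: 97.208.0.0/13


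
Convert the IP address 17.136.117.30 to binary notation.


17 = 00010001
136 = 10001000
117 = 01110101
30 = 00011110
Binary: 00010001.10001000.01110101.00011110


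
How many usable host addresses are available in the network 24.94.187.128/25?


Host bits = 32 - 25 = 7
Total addresses = 2^7 = 128
Usable = total - 2 (network and broadcast)
Usable hosts: 126


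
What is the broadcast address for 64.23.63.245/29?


Network: 64.23.63.240/29
Host bits = 3
Set all host bits to 1:
Broadcast: 64.23.63.247


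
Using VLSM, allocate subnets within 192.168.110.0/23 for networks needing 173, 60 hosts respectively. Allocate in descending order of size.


173 hosts -> /24 (254 usable): 192.168.110.0/24
60 hosts -> /26 (62 usable): 192.168.111.0/26
Allocation: 192.168.110.0/24 (173 hosts, 254 usable); 192.168.111.0/26 (60 hosts, 62 usable)


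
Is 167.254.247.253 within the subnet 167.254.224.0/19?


Subnet network: 167.254.224.0
Test IP AND mask: 167.254.224.0
Yes, 167.254.247.253 is in 167.254.224.0/19


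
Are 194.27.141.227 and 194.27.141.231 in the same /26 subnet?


Mask: 255.255.255.192
194.27.141.227 AND mask = 194.27.141.192
194.27.141.231 AND mask = 194.27.141.192
Yes, same subnet (194.27.141.192)


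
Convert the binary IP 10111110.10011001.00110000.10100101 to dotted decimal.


10111110 = 190
10011001 = 153
00110000 = 48
10100101 = 165
IP: 190.153.48.165


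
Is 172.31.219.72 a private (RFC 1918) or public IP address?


RFC 1918 private ranges:
  10.0.0.0/8 (10.0.0.0 - 10.255.255.255)
  172.16.0.0/12 (172.16.0.0 - 172.31.255.255)
  192.168.0.0/16 (192.168.0.0 - 192.168.255.255)
Private (in 172.16.0.0/12)


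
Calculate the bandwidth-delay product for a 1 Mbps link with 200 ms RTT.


BDP = bandwidth * RTT
= 1 Mbps * 200 ms
= 1 * 1e6 * 200 / 1000 bits
= 200000 bits
= 25000 bytes
= 24.4141 KB
BDP = 200000 bits (25000 bytes)


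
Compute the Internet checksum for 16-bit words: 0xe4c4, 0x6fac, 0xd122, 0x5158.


Sum all words (with carry folding):
+ 0xe4c4 = 0xe4c4
+ 0x6fac = 0x5471
+ 0xd122 = 0x2594
+ 0x5158 = 0x76ec
One's complement: ~0x76ec
Checksum = 0x8913


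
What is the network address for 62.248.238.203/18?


IP:   00111110.11111000.11101110.11001011
Mask: 11111111.11111111.11000000.00000000
AND operation:
Net:  00111110.11111000.11000000.00000000
Network: 62.248.192.0/18


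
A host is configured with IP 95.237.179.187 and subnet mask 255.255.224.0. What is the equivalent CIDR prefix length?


Binary: 11111111.11111111.11100000.00000000
Count leading 1s
Prefix: /19


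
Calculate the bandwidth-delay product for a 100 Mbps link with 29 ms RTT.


BDP = bandwidth * RTT
= 100 Mbps * 29 ms
= 100 * 1e6 * 29 / 1000 bits
= 2900000 bits
= 362500 bytes
= 354.0039 KB
BDP = 2900000 bits (362500 bytes)


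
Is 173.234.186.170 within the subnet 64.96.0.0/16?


Subnet network: 64.96.0.0
Test IP AND mask: 173.234.0.0
No, 173.234.186.170 is not in 64.96.0.0/16


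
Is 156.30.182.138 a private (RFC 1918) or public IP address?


RFC 1918 private ranges:
  10.0.0.0/8 (10.0.0.0 - 10.255.255.255)
  172.16.0.0/12 (172.16.0.0 - 172.31.255.255)
  192.168.0.0/16 (192.168.0.0 - 192.168.255.255)
Public (not in any RFC 1918 range)


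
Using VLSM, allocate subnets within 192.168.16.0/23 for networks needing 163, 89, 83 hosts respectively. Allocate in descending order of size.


163 hosts -> /24 (254 usable): 192.168.16.0/24
89 hosts -> /25 (126 usable): 192.168.17.0/25
83 hosts -> /25 (126 usable): 192.168.17.128/25
Allocation: 192.168.16.0/24 (163 hosts, 254 usable); 192.168.17.0/25 (89 hosts, 126 usable); 192.168.17.128/25 (83 hosts, 126 usable)


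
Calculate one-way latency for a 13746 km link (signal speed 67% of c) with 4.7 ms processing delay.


Speed = 0.67 * 3e5 km/s = 201000 km/s
Propagation delay = 13746 / 201000 = 0.0684 s = 68.3881 ms
Processing delay = 4.7 ms
Total one-way latency = 73.0881 ms


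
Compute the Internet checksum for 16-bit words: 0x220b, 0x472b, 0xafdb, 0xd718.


Sum all words (with carry folding):
+ 0x220b = 0x220b
+ 0x472b = 0x6936
+ 0xafdb = 0x1912
+ 0xd718 = 0xf02a
One's complement: ~0xf02a
Checksum = 0x0fd5


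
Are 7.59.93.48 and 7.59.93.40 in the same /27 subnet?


Mask: 255.255.255.224
7.59.93.48 AND mask = 7.59.93.32
7.59.93.40 AND mask = 7.59.93.32
Yes, same subnet (7.59.93.32)


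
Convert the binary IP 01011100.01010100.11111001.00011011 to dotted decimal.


01011100 = 92
01010100 = 84
11111001 = 249
00011011 = 27
IP: 92.84.249.27


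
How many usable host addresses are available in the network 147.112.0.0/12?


Host bits = 32 - 12 = 20
Total addresses = 2^20 = 1048576
Usable = total - 2 (network and broadcast)
Usable hosts: 1048574


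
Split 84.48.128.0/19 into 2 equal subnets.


New prefix = 19 + 1 = 20
Each subnet has 4096 addresses
  84.48.128.0/20
  84.48.144.0/20
Subnets: 84.48.128.0/20, 84.48.144.0/20


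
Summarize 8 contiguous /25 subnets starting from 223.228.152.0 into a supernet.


Original prefix: /25
Number of subnets: 8 = 2^3
New prefix = 25 - 3 = 22
Supernet: 223.228.152.0/22


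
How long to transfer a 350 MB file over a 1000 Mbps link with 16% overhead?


Effective throughput = 1000 * (1 - 16/100) = 840 Mbps
File size in Mb = 350 * 8 = 2800 Mb
Time = 2800 / 840
Time = 3.3333 seconds


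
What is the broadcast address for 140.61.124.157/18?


Network: 140.61.64.0/18
Host bits = 14
Set all host bits to 1:
Broadcast: 140.61.127.255


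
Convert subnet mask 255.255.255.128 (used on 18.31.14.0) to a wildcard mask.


Subnet mask: 255.255.255.128
Wildcard = 255.255.255.255 - subnet mask
255 - 255 = 0
255 - 255 = 0
255 - 255 = 0
255 - 128 = 127
Wildcard: 0.0.0.127


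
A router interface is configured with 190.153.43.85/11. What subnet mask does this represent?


/11 means 11 network bits, 21 host bits
Binary: 11111111111000000000000000000000
Mask: 255.224.0.0


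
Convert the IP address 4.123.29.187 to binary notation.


4 = 00000100
123 = 01111011
29 = 00011101
187 = 10111011
Binary: 00000100.01111011.00011101.10111011


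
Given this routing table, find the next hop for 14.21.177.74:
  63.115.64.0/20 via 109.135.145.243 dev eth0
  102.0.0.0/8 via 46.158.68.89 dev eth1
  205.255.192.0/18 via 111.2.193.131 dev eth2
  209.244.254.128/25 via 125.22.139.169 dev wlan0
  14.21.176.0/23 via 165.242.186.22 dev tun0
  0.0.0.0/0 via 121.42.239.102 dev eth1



Longest prefix match for 14.21.177.74:
  /20 63.115.64.0: no
  /8 102.0.0.0: no
  /18 205.255.192.0: no
  /25 209.244.254.128: no
  /23 14.21.176.0: MATCH
  /0 0.0.0.0: MATCH
Selected: next-hop 165.242.186.22 via tun0 (matched /23)


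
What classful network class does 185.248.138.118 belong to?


First octet: 185
Binary: 10111001
10xxxxxx -> Class B (128-191)
Class B, default mask 255.255.0.0 (/16)


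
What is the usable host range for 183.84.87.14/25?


Network: 183.84.87.0
Broadcast: 183.84.87.127
First usable = network + 1
Last usable = broadcast - 1
Range: 183.84.87.1 to 183.84.87.126


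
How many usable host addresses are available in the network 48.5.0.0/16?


Host bits = 32 - 16 = 16
Total addresses = 2^16 = 65536
Usable = total - 2 (network and broadcast)
Usable hosts: 65534


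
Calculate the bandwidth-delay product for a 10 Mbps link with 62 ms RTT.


BDP = bandwidth * RTT
= 10 Mbps * 62 ms
= 10 * 1e6 * 62 / 1000 bits
= 620000 bits
= 77500 bytes
= 75.6836 KB
BDP = 620000 bits (77500 bytes)


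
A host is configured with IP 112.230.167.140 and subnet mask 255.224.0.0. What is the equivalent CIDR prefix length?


Binary: 11111111.11100000.00000000.00000000
Count leading 1s
Prefix: /11


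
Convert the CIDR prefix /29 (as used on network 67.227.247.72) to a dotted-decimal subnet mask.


/29 means 29 network bits, 3 host bits
Binary: 11111111111111111111111111111000
Mask: 255.255.255.248


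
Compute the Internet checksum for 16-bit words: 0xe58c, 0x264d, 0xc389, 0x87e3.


Sum all words (with carry folding):
+ 0xe58c = 0xe58c
+ 0x264d = 0x0bda
+ 0xc389 = 0xcf63
+ 0x87e3 = 0x5747
One's complement: ~0x5747
Checksum = 0xa8b8


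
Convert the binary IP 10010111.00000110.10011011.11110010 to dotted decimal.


10010111 = 151
00000110 = 6
10011011 = 155
11110010 = 242
IP: 151.6.155.242


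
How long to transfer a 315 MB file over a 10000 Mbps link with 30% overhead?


Effective throughput = 10000 * (1 - 30/100) = 7000 Mbps
File size in Mb = 315 * 8 = 2520 Mb
Time = 2520 / 7000
Time = 0.36 seconds


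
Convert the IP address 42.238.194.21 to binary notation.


42 = 00101010
238 = 11101110
194 = 11000010
21 = 00010101
Binary: 00101010.11101110.11000010.00010101


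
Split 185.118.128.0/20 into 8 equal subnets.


New prefix = 20 + 3 = 23
Each subnet has 512 addresses
  185.118.128.0/23
  185.118.130.0/23
  185.118.132.0/23
  185.118.134.0/23
  185.118.136.0/23
  185.118.138.0/23
  185.118.140.0/23
  185.118.142.0/23
Subnets: 185.118.128.0/23, 185.118.130.0/23, 185.118.132.0/23, 185.118.134.0/23, 185.118.136.0/23, 185.118.138.0/23, 185.118.140.0/23, 185.118.142.0/23


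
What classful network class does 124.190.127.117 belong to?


First octet: 124
Binary: 01111100
0xxxxxxx -> Class A (1-126)
Class A, default mask 255.0.0.0 (/8)


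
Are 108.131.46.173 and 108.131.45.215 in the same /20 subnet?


Mask: 255.255.240.0
108.131.46.173 AND mask = 108.131.32.0
108.131.45.215 AND mask = 108.131.32.0
Yes, same subnet (108.131.32.0)


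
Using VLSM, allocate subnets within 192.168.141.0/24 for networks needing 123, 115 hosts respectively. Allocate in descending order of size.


123 hosts -> /25 (126 usable): 192.168.141.0/25
115 hosts -> /25 (126 usable): 192.168.141.128/25
Allocation: 192.168.141.0/25 (123 hosts, 126 usable); 192.168.141.128/25 (115 hosts, 126 usable)


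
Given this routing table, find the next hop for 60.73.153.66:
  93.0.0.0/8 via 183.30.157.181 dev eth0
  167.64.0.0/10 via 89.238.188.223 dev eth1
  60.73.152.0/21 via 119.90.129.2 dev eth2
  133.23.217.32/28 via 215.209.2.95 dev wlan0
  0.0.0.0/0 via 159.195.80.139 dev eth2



Longest prefix match for 60.73.153.66:
  /8 93.0.0.0: no
  /10 167.64.0.0: no
  /21 60.73.152.0: MATCH
  /28 133.23.217.32: no
  /0 0.0.0.0: MATCH
Selected: next-hop 119.90.129.2 via eth2 (matched /21)


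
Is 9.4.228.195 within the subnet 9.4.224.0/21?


Subnet network: 9.4.224.0
Test IP AND mask: 9.4.224.0
Yes, 9.4.228.195 is in 9.4.224.0/21


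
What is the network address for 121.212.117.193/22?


IP:   01111001.11010100.01110101.11000001
Mask: 11111111.11111111.11111100.00000000
AND operation:
Net:  01111001.11010100.01110100.00000000
Network: 121.212.116.0/22


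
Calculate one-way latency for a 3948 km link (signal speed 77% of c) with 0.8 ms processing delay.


Speed = 0.77 * 3e5 km/s = 231000 km/s
Propagation delay = 3948 / 231000 = 0.0171 s = 17.0909 ms
Processing delay = 0.8 ms
Total one-way latency = 17.8909 ms


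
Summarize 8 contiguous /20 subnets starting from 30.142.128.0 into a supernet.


Original prefix: /20
Number of subnets: 8 = 2^3
New prefix = 20 - 3 = 17
Supernet: 30.142.128.0/17


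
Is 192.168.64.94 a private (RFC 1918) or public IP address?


RFC 1918 private ranges:
  10.0.0.0/8 (10.0.0.0 - 10.255.255.255)
  172.16.0.0/12 (172.16.0.0 - 172.31.255.255)
  192.168.0.0/16 (192.168.0.0 - 192.168.255.255)
Private (in 192.168.0.0/16)


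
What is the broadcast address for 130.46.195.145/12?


Network: 130.32.0.0/12
Host bits = 20
Set all host bits to 1:
Broadcast: 130.47.255.255


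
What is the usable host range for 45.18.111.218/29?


Network: 45.18.111.216
Broadcast: 45.18.111.223
First usable = network + 1
Last usable = broadcast - 1
Range: 45.18.111.217 to 45.18.111.222


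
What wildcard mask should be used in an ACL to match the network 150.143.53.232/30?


Subnet mask: 255.255.255.252
Wildcard = 255.255.255.255 - subnet mask
255 - 255 = 0
255 - 255 = 0
255 - 255 = 0
255 - 252 = 3
Wildcard: 0.0.0.3


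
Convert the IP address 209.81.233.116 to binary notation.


209 = 11010001
81 = 01010001
233 = 11101001
116 = 01110100
Binary: 11010001.01010001.11101001.01110100


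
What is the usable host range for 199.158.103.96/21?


Network: 199.158.96.0
Broadcast: 199.158.103.255
First usable = network + 1
Last usable = broadcast - 1
Range: 199.158.96.1 to 199.158.103.254


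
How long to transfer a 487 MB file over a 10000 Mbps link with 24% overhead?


Effective throughput = 10000 * (1 - 24/100) = 7600 Mbps
File size in Mb = 487 * 8 = 3896 Mb
Time = 3896 / 7600
Time = 0.5126 seconds


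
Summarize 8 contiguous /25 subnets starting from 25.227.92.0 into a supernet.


Original prefix: /25
Number of subnets: 8 = 2^3
New prefix = 25 - 3 = 22
Supernet: 25.227.92.0/22


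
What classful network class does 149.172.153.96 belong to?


First octet: 149
Binary: 10010101
10xxxxxx -> Class B (128-191)
Class B, default mask 255.255.0.0 (/16)


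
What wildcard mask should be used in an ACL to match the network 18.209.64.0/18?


Subnet mask: 255.255.192.0
Wildcard = 255.255.255.255 - subnet mask
255 - 255 = 0
255 - 255 = 0
255 - 192 = 63
255 - 0 = 255
Wildcard: 0.0.63.255


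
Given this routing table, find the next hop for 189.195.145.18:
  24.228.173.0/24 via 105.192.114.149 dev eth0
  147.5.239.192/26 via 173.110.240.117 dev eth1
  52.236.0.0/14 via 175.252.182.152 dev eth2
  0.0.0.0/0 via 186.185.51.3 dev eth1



Longest prefix match for 189.195.145.18:
  /24 24.228.173.0: no
  /26 147.5.239.192: no
  /14 52.236.0.0: no
  /0 0.0.0.0: MATCH
Selected: next-hop 186.185.51.3 via eth1 (matched /0)


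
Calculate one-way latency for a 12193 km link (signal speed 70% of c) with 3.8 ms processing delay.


Speed = 0.7 * 3e5 km/s = 210000 km/s
Propagation delay = 12193 / 210000 = 0.0581 s = 58.0619 ms
Processing delay = 3.8 ms
Total one-way latency = 61.8619 ms


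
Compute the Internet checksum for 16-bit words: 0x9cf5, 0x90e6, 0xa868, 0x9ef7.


Sum all words (with carry folding):
+ 0x9cf5 = 0x9cf5
+ 0x90e6 = 0x2ddc
+ 0xa868 = 0xd644
+ 0x9ef7 = 0x753c
One's complement: ~0x753c
Checksum = 0x8ac3


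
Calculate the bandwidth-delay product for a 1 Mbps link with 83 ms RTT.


BDP = bandwidth * RTT
= 1 Mbps * 83 ms
= 1 * 1e6 * 83 / 1000 bits
= 83000 bits
= 10375 bytes
= 10.1318 KB
BDP = 83000 bits (10375 bytes)


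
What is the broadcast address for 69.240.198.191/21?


Network: 69.240.192.0/21
Host bits = 11
Set all host bits to 1:
Broadcast: 69.240.199.255


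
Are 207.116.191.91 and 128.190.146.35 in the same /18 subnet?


Mask: 255.255.192.0
207.116.191.91 AND mask = 207.116.128.0
128.190.146.35 AND mask = 128.190.128.0
No, different subnets (207.116.128.0 vs 128.190.128.0)


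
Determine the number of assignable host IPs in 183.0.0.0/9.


Host bits = 32 - 9 = 23
Total addresses = 2^23 = 8388608
Usable = total - 2 (network and broadcast)
Usable hosts: 8388606


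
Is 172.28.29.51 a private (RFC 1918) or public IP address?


RFC 1918 private ranges:
  10.0.0.0/8 (10.0.0.0 - 10.255.255.255)
  172.16.0.0/12 (172.16.0.0 - 172.31.255.255)
  192.168.0.0/16 (192.168.0.0 - 192.168.255.255)
Private (in 172.16.0.0/12)


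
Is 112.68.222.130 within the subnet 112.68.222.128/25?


Subnet network: 112.68.222.128
Test IP AND mask: 112.68.222.128
Yes, 112.68.222.130 is in 112.68.222.128/25


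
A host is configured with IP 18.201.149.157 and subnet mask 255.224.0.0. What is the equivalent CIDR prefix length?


Binary: 11111111.11100000.00000000.00000000
Count leading 1s
Prefix: /11


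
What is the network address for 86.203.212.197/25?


IP:   01010110.11001011.11010100.11000101
Mask: 11111111.11111111.11111111.10000000
AND operation:
Net:  01010110.11001011.11010100.10000000
Network: 86.203.212.128/25


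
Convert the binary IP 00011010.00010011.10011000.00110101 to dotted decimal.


00011010 = 26
00010011 = 19
10011000 = 152
00110101 = 53
IP: 26.19.152.53


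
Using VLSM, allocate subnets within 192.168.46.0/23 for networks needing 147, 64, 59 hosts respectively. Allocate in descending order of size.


147 hosts -> /24 (254 usable): 192.168.46.0/24
64 hosts -> /25 (126 usable): 192.168.47.0/25
59 hosts -> /26 (62 usable): 192.168.47.128/26
Allocation: 192.168.46.0/24 (147 hosts, 254 usable); 192.168.47.0/25 (64 hosts, 126 usable); 192.168.47.128/26 (59 hosts, 62 usable)


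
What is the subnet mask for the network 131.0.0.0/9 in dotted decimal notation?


/9 means 9 network bits, 23 host bits
Binary: 11111111100000000000000000000000
Mask: 255.128.0.0


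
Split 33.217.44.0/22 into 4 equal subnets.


New prefix = 22 + 2 = 24
Each subnet has 256 addresses
  33.217.44.0/24
  33.217.45.0/24
  33.217.46.0/24
  33.217.47.0/24
Subnets: 33.217.44.0/24, 33.217.45.0/24, 33.217.46.0/24, 33.217.47.0/24


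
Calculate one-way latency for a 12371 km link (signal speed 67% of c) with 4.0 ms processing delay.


Speed = 0.67 * 3e5 km/s = 201000 km/s
Propagation delay = 12371 / 201000 = 0.0615 s = 61.5473 ms
Processing delay = 4.0 ms
Total one-way latency = 65.5473 ms


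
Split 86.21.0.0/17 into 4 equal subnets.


New prefix = 17 + 2 = 19
Each subnet has 8192 addresses
  86.21.0.0/19
  86.21.32.0/19
  86.21.64.0/19
  86.21.96.0/19
Subnets: 86.21.0.0/19, 86.21.32.0/19, 86.21.64.0/19, 86.21.96.0/19


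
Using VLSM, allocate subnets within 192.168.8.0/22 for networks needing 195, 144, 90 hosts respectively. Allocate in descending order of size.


195 hosts -> /24 (254 usable): 192.168.8.0/24
144 hosts -> /24 (254 usable): 192.168.9.0/24
90 hosts -> /25 (126 usable): 192.168.10.0/25
Allocation: 192.168.8.0/24 (195 hosts, 254 usable); 192.168.9.0/24 (144 hosts, 254 usable); 192.168.10.0/25 (90 hosts, 126 usable)


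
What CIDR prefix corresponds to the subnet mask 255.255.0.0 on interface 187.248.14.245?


Binary: 11111111.11111111.00000000.00000000
Count leading 1s
Prefix: /16


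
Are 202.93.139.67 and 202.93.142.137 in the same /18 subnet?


Mask: 255.255.192.0
202.93.139.67 AND mask = 202.93.128.0
202.93.142.137 AND mask = 202.93.128.0
Yes, same subnet (202.93.128.0)


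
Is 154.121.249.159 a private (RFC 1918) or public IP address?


RFC 1918 private ranges:
  10.0.0.0/8 (10.0.0.0 - 10.255.255.255)
  172.16.0.0/12 (172.16.0.0 - 172.31.255.255)
  192.168.0.0/16 (192.168.0.0 - 192.168.255.255)
Public (not in any RFC 1918 range)


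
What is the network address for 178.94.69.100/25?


IP:   10110010.01011110.01000101.01100100
Mask: 11111111.11111111.11111111.10000000
AND operation:
Net:  10110010.01011110.01000101.00000000
Network: 178.94.69.0/25


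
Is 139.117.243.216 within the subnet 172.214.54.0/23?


Subnet network: 172.214.54.0
Test IP AND mask: 139.117.242.0
No, 139.117.243.216 is not in 172.214.54.0/23


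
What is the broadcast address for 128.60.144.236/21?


Network: 128.60.144.0/21
Host bits = 11
Set all host bits to 1:
Broadcast: 128.60.151.255


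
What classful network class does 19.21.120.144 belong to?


First octet: 19
Binary: 00010011
0xxxxxxx -> Class A (1-126)
Class A, default mask 255.0.0.0 (/8)


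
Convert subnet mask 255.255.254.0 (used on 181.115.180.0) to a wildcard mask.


Subnet mask: 255.255.254.0
Wildcard = 255.255.255.255 - subnet mask
255 - 255 = 0
255 - 255 = 0
255 - 254 = 1
255 - 0 = 255
Wildcard: 0.0.1.255


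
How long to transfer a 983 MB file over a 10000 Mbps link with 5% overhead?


Effective throughput = 10000 * (1 - 5/100) = 9500 Mbps
File size in Mb = 983 * 8 = 7864 Mb
Time = 7864 / 9500
Time = 0.8278 seconds


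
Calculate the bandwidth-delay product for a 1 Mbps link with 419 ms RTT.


BDP = bandwidth * RTT
= 1 Mbps * 419 ms
= 1 * 1e6 * 419 / 1000 bits
= 419000 bits
= 52375 bytes
= 51.1475 KB
BDP = 419000 bits (52375 bytes)


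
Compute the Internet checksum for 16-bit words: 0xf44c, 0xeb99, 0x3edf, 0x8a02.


Sum all words (with carry folding):
+ 0xf44c = 0xf44c
+ 0xeb99 = 0xdfe6
+ 0x3edf = 0x1ec6
+ 0x8a02 = 0xa8c8
One's complement: ~0xa8c8
Checksum = 0x5737


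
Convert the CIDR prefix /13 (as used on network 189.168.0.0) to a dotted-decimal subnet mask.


/13 means 13 network bits, 19 host bits
Binary: 11111111111110000000000000000000
Mask: 255.248.0.0


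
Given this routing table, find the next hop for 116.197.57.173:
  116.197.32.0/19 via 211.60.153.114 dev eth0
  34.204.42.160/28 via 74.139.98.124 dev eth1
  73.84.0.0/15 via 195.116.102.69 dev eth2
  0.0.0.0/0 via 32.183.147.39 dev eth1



Longest prefix match for 116.197.57.173:
  /19 116.197.32.0: MATCH
  /28 34.204.42.160: no
  /15 73.84.0.0: no
  /0 0.0.0.0: MATCH
Selected: next-hop 211.60.153.114 via eth0 (matched /19)


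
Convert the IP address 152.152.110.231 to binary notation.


152 = 10011000
152 = 10011000
110 = 01101110
231 = 11100111
Binary: 10011000.10011000.01101110.11100111


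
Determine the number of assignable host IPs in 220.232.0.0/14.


Host bits = 32 - 14 = 18
Total addresses = 2^18 = 262144
Usable = total - 2 (network and broadcast)
Usable hosts: 262142


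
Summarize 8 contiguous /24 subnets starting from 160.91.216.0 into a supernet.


Original prefix: /24
Number of subnets: 8 = 2^3
New prefix = 24 - 3 = 21
Supernet: 160.91.216.0/21


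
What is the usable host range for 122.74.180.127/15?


Network: 122.74.0.0
Broadcast: 122.75.255.255
First usable = network + 1
Last usable = broadcast - 1
Range: 122.74.0.1 to 122.75.255.254


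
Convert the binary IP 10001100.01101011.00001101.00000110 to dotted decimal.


10001100 = 140
01101011 = 107
00001101 = 13
00000110 = 6
IP: 140.107.13.6


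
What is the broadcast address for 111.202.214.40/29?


Network: 111.202.214.40/29
Host bits = 3
Set all host bits to 1:
Broadcast: 111.202.214.47


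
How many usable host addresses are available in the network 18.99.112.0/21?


Host bits = 32 - 21 = 11
Total addresses = 2^11 = 2048
Usable = total - 2 (network and broadcast)
Usable hosts: 2046


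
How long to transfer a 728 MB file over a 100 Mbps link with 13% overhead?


Effective throughput = 100 * (1 - 13/100) = 87 Mbps
File size in Mb = 728 * 8 = 5824 Mb
Time = 5824 / 87
Time = 66.9425 seconds


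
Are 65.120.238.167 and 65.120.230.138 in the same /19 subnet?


Mask: 255.255.224.0
65.120.238.167 AND mask = 65.120.224.0
65.120.230.138 AND mask = 65.120.224.0
Yes, same subnet (65.120.224.0)


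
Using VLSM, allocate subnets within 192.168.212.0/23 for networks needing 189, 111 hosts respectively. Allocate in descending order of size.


189 hosts -> /24 (254 usable): 192.168.212.0/24
111 hosts -> /25 (126 usable): 192.168.213.0/25
Allocation: 192.168.212.0/24 (189 hosts, 254 usable); 192.168.213.0/25 (111 hosts, 126 usable)


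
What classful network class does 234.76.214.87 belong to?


First octet: 234
Binary: 11101010
1110xxxx -> Class D (224-239)
Class D (multicast), default mask N/A


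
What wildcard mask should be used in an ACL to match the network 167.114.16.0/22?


Subnet mask: 255.255.252.0
Wildcard = 255.255.255.255 - subnet mask
255 - 255 = 0
255 - 255 = 0
255 - 252 = 3
255 - 0 = 255
Wildcard: 0.0.3.255


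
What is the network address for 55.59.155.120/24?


IP:   00110111.00111011.10011011.01111000
Mask: 11111111.11111111.11111111.00000000
AND operation:
Net:  00110111.00111011.10011011.00000000
Network: 55.59.155.0/24


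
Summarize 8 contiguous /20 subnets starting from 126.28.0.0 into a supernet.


Original prefix: /20
Number of subnets: 8 = 2^3
New prefix = 20 - 3 = 17
Supernet: 126.28.0.0/17


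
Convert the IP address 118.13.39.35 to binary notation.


118 = 01110110
13 = 00001101
39 = 00100111
35 = 00100011
Binary: 01110110.00001101.00100111.00100011


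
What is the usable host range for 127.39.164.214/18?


Network: 127.39.128.0
Broadcast: 127.39.191.255
First usable = network + 1
Last usable = broadcast - 1
Range: 127.39.128.1 to 127.39.191.254


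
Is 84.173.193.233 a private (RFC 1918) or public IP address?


RFC 1918 private ranges:
  10.0.0.0/8 (10.0.0.0 - 10.255.255.255)
  172.16.0.0/12 (172.16.0.0 - 172.31.255.255)
  192.168.0.0/16 (192.168.0.0 - 192.168.255.255)
Public (not in any RFC 1918 range)


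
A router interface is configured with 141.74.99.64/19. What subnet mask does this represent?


/19 means 19 network bits, 13 host bits
Binary: 11111111111111111110000000000000
Mask: 255.255.224.0


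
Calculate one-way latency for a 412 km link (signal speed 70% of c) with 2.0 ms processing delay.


Speed = 0.7 * 3e5 km/s = 210000 km/s
Propagation delay = 412 / 210000 = 0.002 s = 1.9619 ms
Processing delay = 2.0 ms
Total one-way latency = 3.9619 ms


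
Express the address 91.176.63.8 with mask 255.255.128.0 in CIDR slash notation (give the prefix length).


Binary: 11111111.11111111.10000000.00000000
Count leading 1s
Prefix: /17


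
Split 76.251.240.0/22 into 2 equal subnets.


New prefix = 22 + 1 = 23
Each subnet has 512 addresses
  76.251.240.0/23
  76.251.242.0/23
Subnets: 76.251.240.0/23, 76.251.242.0/23


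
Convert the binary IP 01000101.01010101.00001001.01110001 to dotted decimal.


01000101 = 69
01010101 = 85
00001001 = 9
01110001 = 113
IP: 69.85.9.113


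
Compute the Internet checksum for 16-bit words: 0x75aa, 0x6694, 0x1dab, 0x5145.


Sum all words (with carry folding):
+ 0x75aa = 0x75aa
+ 0x6694 = 0xdc3e
+ 0x1dab = 0xf9e9
+ 0x5145 = 0x4b2f
One's complement: ~0x4b2f
Checksum = 0xb4d0


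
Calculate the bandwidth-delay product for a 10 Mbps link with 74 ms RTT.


BDP = bandwidth * RTT
= 10 Mbps * 74 ms
= 10 * 1e6 * 74 / 1000 bits
= 740000 bits
= 92500 bytes
= 90.332 KB
BDP = 740000 bits (92500 bytes)


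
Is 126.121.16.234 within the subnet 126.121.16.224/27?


Subnet network: 126.121.16.224
Test IP AND mask: 126.121.16.224
Yes, 126.121.16.234 is in 126.121.16.224/27


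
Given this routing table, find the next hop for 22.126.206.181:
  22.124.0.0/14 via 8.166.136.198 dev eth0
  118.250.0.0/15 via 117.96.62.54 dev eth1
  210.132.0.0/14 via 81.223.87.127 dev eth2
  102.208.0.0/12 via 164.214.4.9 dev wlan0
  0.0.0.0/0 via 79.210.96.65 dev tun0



Longest prefix match for 22.126.206.181:
  /14 22.124.0.0: MATCH
  /15 118.250.0.0: no
  /14 210.132.0.0: no
  /12 102.208.0.0: no
  /0 0.0.0.0: MATCH
Selected: next-hop 8.166.136.198 via eth0 (matched /14)


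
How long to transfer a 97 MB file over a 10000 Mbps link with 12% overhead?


Effective throughput = 10000 * (1 - 12/100) = 8800 Mbps
File size in Mb = 97 * 8 = 776 Mb
Time = 776 / 8800
Time = 0.0882 seconds


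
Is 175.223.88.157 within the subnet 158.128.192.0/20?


Subnet network: 158.128.192.0
Test IP AND mask: 175.223.80.0
No, 175.223.88.157 is not in 158.128.192.0/20


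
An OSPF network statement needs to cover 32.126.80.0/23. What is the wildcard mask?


Subnet mask: 255.255.254.0
Wildcard = 255.255.255.255 - subnet mask
255 - 255 = 0
255 - 255 = 0
255 - 254 = 1
255 - 0 = 255
Wildcard: 0.0.1.255


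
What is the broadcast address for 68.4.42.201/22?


Network: 68.4.40.0/22
Host bits = 10
Set all host bits to 1:
Broadcast: 68.4.43.255


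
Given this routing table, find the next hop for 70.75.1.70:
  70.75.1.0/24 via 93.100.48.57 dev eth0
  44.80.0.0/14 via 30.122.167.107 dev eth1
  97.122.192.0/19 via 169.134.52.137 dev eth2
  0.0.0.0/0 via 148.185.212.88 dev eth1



Longest prefix match for 70.75.1.70:
  /24 70.75.1.0: MATCH
  /14 44.80.0.0: no
  /19 97.122.192.0: no
  /0 0.0.0.0: MATCH
Selected: next-hop 93.100.48.57 via eth0 (matched /24)


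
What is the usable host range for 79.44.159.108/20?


Network: 79.44.144.0
Broadcast: 79.44.159.255
First usable = network + 1
Last usable = broadcast - 1
Range: 79.44.144.1 to 79.44.159.254


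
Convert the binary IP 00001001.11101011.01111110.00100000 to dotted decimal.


00001001 = 9
11101011 = 235
01111110 = 126
00100000 = 32
IP: 9.235.126.32


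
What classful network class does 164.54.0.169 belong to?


First octet: 164
Binary: 10100100
10xxxxxx -> Class B (128-191)
Class B, default mask 255.255.0.0 (/16)


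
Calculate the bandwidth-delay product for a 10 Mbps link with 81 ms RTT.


BDP = bandwidth * RTT
= 10 Mbps * 81 ms
= 10 * 1e6 * 81 / 1000 bits
= 810000 bits
= 101250 bytes
= 98.877 KB
BDP = 810000 bits (101250 bytes)


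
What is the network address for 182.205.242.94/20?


IP:   10110110.11001101.11110010.01011110
Mask: 11111111.11111111.11110000.00000000
AND operation:
Net:  10110110.11001101.11110000.00000000
Network: 182.205.240.0/20


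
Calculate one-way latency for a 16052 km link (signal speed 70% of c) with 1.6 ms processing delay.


Speed = 0.7 * 3e5 km/s = 210000 km/s
Propagation delay = 16052 / 210000 = 0.0764 s = 76.4381 ms
Processing delay = 1.6 ms
Total one-way latency = 78.0381 ms


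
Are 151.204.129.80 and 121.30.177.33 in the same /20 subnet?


Mask: 255.255.240.0
151.204.129.80 AND mask = 151.204.128.0
121.30.177.33 AND mask = 121.30.176.0
No, different subnets (151.204.128.0 vs 121.30.176.0)


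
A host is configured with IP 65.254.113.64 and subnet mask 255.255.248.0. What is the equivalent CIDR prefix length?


Binary: 11111111.11111111.11111000.00000000
Count leading 1s
Prefix: /21


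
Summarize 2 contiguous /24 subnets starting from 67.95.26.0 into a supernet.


Original prefix: /24
Number of subnets: 2 = 2^1
New prefix = 24 - 1 = 23
Supernet: 67.95.26.0/23


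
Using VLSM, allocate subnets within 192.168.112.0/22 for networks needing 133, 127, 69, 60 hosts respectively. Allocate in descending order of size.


133 hosts -> /24 (254 usable): 192.168.112.0/24
127 hosts -> /24 (254 usable): 192.168.113.0/24
69 hosts -> /25 (126 usable): 192.168.114.0/25
60 hosts -> /26 (62 usable): 192.168.114.128/26
Allocation: 192.168.112.0/24 (133 hosts, 254 usable); 192.168.113.0/24 (127 hosts, 254 usable); 192.168.114.0/25 (69 hosts, 126 usable); 192.168.114.128/26 (60 hosts, 62 usable)


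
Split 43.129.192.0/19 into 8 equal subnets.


New prefix = 19 + 3 = 22
Each subnet has 1024 addresses
  43.129.192.0/22
  43.129.196.0/22
  43.129.200.0/22
  43.129.204.0/22
  43.129.208.0/22
  43.129.212.0/22
  43.129.216.0/22
  43.129.220.0/22
Subnets: 43.129.192.0/22, 43.129.196.0/22, 43.129.200.0/22, 43.129.204.0/22, 43.129.208.0/22, 43.129.212.0/22, 43.129.216.0/22, 43.129.220.0/22


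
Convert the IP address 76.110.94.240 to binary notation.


76 = 01001100
110 = 01101110
94 = 01011110
240 = 11110000
Binary: 01001100.01101110.01011110.11110000


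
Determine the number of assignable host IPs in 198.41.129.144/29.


Host bits = 32 - 29 = 3
Total addresses = 2^3 = 8
Usable = total - 2 (network and broadcast)
Usable hosts: 6


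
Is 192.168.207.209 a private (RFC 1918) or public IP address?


RFC 1918 private ranges:
  10.0.0.0/8 (10.0.0.0 - 10.255.255.255)
  172.16.0.0/12 (172.16.0.0 - 172.31.255.255)
  192.168.0.0/16 (192.168.0.0 - 192.168.255.255)
Private (in 192.168.0.0/16)


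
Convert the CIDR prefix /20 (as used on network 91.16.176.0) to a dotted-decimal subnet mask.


/20 means 20 network bits, 12 host bits
Binary: 11111111111111111111000000000000
Mask: 255.255.240.0


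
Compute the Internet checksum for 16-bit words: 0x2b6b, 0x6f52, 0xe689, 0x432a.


Sum all words (with carry folding):
+ 0x2b6b = 0x2b6b
+ 0x6f52 = 0x9abd
+ 0xe689 = 0x8147
+ 0x432a = 0xc471
One's complement: ~0xc471
Checksum = 0x3b8e


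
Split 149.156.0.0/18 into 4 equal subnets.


New prefix = 18 + 2 = 20
Each subnet has 4096 addresses
  149.156.0.0/20
  149.156.16.0/20
  149.156.32.0/20
  149.156.48.0/20
Subnets: 149.156.0.0/20, 149.156.16.0/20, 149.156.32.0/20, 149.156.48.0/20


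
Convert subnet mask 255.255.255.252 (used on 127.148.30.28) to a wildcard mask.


Subnet mask: 255.255.255.252
Wildcard = 255.255.255.255 - subnet mask
255 - 255 = 0
255 - 255 = 0
255 - 255 = 0
255 - 252 = 3
Wildcard: 0.0.0.3


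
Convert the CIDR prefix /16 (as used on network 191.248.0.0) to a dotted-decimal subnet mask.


/16 means 16 network bits, 16 host bits
Binary: 11111111111111110000000000000000
Mask: 255.255.0.0


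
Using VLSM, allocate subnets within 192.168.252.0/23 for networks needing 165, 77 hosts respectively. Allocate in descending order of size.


165 hosts -> /24 (254 usable): 192.168.252.0/24
77 hosts -> /25 (126 usable): 192.168.253.0/25
Allocation: 192.168.252.0/24 (165 hosts, 254 usable); 192.168.253.0/25 (77 hosts, 126 usable)


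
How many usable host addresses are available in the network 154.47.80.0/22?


Host bits = 32 - 22 = 10
Total addresses = 2^10 = 1024
Usable = total - 2 (network and broadcast)
Usable hosts: 1022


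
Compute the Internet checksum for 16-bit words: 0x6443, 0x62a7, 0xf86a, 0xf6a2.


Sum all words (with carry folding):
+ 0x6443 = 0x6443
+ 0x62a7 = 0xc6ea
+ 0xf86a = 0xbf55
+ 0xf6a2 = 0xb5f8
One's complement: ~0xb5f8
Checksum = 0x4a07


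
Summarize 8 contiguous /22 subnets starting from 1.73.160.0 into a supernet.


Original prefix: /22
Number of subnets: 8 = 2^3
New prefix = 22 - 3 = 19
Supernet: 1.73.160.0/19


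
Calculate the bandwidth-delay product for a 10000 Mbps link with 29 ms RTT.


BDP = bandwidth * RTT
= 10000 Mbps * 29 ms
= 10000 * 1e6 * 29 / 1000 bits
= 290000000 bits
= 36250000 bytes
= 35400.3906 KB
BDP = 290000000 bits (36250000 bytes)


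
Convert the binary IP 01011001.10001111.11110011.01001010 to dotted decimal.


01011001 = 89
10001111 = 143
11110011 = 243
01001010 = 74
IP: 89.143.243.74


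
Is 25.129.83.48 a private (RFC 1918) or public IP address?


RFC 1918 private ranges:
  10.0.0.0/8 (10.0.0.0 - 10.255.255.255)
  172.16.0.0/12 (172.16.0.0 - 172.31.255.255)
  192.168.0.0/16 (192.168.0.0 - 192.168.255.255)
Public (not in any RFC 1918 range)


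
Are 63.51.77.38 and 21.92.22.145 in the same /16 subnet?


Mask: 255.255.0.0
63.51.77.38 AND mask = 63.51.0.0
21.92.22.145 AND mask = 21.92.0.0
No, different subnets (63.51.0.0 vs 21.92.0.0)


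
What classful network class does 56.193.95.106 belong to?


First octet: 56
Binary: 00111000
0xxxxxxx -> Class A (1-126)
Class A, default mask 255.0.0.0 (/8)


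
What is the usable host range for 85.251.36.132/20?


Network: 85.251.32.0
Broadcast: 85.251.47.255
First usable = network + 1
Last usable = broadcast - 1
Range: 85.251.32.1 to 85.251.47.254


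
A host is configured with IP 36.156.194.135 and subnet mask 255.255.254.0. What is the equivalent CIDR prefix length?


Binary: 11111111.11111111.11111110.00000000
Count leading 1s
Prefix: /23


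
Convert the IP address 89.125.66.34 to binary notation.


89 = 01011001
125 = 01111101
66 = 01000010
34 = 00100010
Binary: 01011001.01111101.01000010.00100010


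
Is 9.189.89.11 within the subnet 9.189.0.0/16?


Subnet network: 9.189.0.0
Test IP AND mask: 9.189.0.0
Yes, 9.189.89.11 is in 9.189.0.0/16


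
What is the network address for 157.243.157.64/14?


IP:   10011101.11110011.10011101.01000000
Mask: 11111111.11111100.00000000.00000000
AND operation:
Net:  10011101.11110000.00000000.00000000
Network: 157.240.0.0/14


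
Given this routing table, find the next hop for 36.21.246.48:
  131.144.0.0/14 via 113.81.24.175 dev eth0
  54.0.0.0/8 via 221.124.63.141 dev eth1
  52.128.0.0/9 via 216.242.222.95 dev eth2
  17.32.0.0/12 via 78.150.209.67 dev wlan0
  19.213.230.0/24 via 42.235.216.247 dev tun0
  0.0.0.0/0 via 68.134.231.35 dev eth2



Longest prefix match for 36.21.246.48:
  /14 131.144.0.0: no
  /8 54.0.0.0: no
  /9 52.128.0.0: no
  /12 17.32.0.0: no
  /24 19.213.230.0: no
  /0 0.0.0.0: MATCH
Selected: next-hop 68.134.231.35 via eth2 (matched /0)


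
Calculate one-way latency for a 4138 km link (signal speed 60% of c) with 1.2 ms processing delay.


Speed = 0.6 * 3e5 km/s = 180000 km/s
Propagation delay = 4138 / 180000 = 0.023 s = 22.9889 ms
Processing delay = 1.2 ms
Total one-way latency = 24.1889 ms


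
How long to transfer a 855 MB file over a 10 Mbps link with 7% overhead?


Effective throughput = 10 * (1 - 7/100) = 9.3 Mbps
File size in Mb = 855 * 8 = 6840 Mb
Time = 6840 / 9.3
Time = 735.4839 seconds


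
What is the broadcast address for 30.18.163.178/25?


Network: 30.18.163.128/25
Host bits = 7
Set all host bits to 1:
Broadcast: 30.18.163.255


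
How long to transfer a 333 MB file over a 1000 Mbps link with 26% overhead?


Effective throughput = 1000 * (1 - 26/100) = 740 Mbps
File size in Mb = 333 * 8 = 2664 Mb
Time = 2664 / 740
Time = 3.6 seconds


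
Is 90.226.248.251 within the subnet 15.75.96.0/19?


Subnet network: 15.75.96.0
Test IP AND mask: 90.226.224.0
No, 90.226.248.251 is not in 15.75.96.0/19


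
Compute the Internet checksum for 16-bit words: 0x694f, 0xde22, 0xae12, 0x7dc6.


Sum all words (with carry folding):
+ 0x694f = 0x694f
+ 0xde22 = 0x4772
+ 0xae12 = 0xf584
+ 0x7dc6 = 0x734b
One's complement: ~0x734b
Checksum = 0x8cb4


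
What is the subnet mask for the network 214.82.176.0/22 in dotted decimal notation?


/22 means 22 network bits, 10 host bits
Binary: 11111111111111111111110000000000
Mask: 255.255.252.0


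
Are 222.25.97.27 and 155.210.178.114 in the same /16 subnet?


Mask: 255.255.0.0
222.25.97.27 AND mask = 222.25.0.0
155.210.178.114 AND mask = 155.210.0.0
No, different subnets (222.25.0.0 vs 155.210.0.0)
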